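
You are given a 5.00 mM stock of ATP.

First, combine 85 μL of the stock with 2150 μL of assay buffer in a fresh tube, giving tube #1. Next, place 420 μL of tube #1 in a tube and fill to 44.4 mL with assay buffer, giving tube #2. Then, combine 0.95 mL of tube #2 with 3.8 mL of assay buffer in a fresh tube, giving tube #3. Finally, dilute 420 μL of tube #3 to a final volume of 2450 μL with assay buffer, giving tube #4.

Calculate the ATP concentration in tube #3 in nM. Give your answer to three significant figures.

360 nM

Step 1: 85 μL + 2150 μL = 2235 μL total → factor 2235/85 = 26.294
Step 2: 420 μL brought to 44.4 mL → factor 44400/420 = 105.71
Step 3: 0.95 mL + 3.8 mL = 4.75 mL total → factor 4.75/0.95 = 5
Dilution factor through tube #3 = 26.294 × 105.71 × 5 = 13898
[tube #3] = 5.00 mM / 13898 = 0.0003598 mM = 360 nM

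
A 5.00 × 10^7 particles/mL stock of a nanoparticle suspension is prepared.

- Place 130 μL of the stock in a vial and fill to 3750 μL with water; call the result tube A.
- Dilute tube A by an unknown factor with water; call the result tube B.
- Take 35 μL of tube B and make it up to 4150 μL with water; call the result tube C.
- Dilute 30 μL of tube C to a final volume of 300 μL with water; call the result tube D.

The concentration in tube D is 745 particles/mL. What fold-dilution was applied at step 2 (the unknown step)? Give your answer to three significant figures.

Step 1: 130 μL brought to 3750 μL → factor 3750/130 = 28.846
Step 2: unknown factor x
Step 3: 35 μL brought to 4150 μL → factor 4150/35 = 118.57
Step 4: 30 μL brought to 300 μL → factor 300/30 = 10
Product of known-step factors = 34203
Overall factor = 5.00 × 10^7 particles/mL / (745 particles/mL) = 67114
x = 67114 / 34203 = 1.96

1.96-fold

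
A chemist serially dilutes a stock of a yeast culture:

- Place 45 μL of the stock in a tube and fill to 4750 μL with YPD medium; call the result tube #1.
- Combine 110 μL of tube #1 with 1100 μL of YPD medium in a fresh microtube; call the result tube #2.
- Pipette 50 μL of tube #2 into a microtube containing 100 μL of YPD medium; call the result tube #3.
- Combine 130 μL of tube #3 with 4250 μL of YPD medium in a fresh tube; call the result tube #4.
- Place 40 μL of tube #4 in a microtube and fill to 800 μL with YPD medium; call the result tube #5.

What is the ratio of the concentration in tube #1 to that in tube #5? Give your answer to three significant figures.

Step 1: 45 μL brought to 4750 μL → factor 4750/45 = 105.56
Step 2: 110 μL + 1100 μL = 1210 μL total → factor 1210/110 = 11
Step 3: 50 μL + 100 μL = 150 μL total → factor 150/50 = 3
Step 4: 130 μL + 4250 μL = 4380 μL total → factor 4380/130 = 33.692
Step 5: 40 μL brought to 800 μL → factor 800/40 = 20
Dilution factor to tube #1 = 105.56; to tube #5 = 2.3472 × 10^6
[tube #1]/[tube #5] = (factor to tube #5)/(factor to tube #1) = 2.3472 × 10^6/105.56 = 2.22 × 10^4

2.22 × 10^4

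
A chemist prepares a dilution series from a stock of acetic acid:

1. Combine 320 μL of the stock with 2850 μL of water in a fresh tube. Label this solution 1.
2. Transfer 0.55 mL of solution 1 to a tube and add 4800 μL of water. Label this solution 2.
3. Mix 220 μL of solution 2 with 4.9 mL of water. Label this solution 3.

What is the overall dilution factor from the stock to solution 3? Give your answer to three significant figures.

2.24 × 10^3

Step 1: 320 μL + 2850 μL = 3170 μL total → factor 3170/320 = 9.9062
Step 2: 0.55 mL + 4800 μL = 5.35 mL total → factor 5.35/0.55 = 9.7273
Step 3: 220 μL + 4.9 mL = 5120 μL total → factor 5120/220 = 23.273
Overall dilution factor = 9.9062 × 9.7273 × 23.273 = 2242.6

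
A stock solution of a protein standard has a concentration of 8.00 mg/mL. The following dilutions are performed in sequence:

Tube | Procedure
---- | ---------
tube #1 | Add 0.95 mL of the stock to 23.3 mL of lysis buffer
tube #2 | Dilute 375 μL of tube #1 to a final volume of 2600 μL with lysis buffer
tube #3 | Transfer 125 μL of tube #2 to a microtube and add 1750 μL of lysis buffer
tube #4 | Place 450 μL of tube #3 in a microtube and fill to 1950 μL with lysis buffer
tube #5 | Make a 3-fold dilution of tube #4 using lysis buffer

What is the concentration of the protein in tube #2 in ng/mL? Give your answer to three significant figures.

Step 1: 0.95 mL + 23.3 mL = 24.25 mL total → factor 24.25/0.95 = 25.526
Step 2: 375 μL brought to 2600 μL → factor 2600/375 = 6.9333
Dilution factor through tube #2 = 25.526 × 6.9333 = 176.98
[tube #2] = 8.00 mg/mL / 176.98 = 0.04520 mg/mL = 4.52 × 10^4 ng/mL

4.52 × 10^4 ng/mL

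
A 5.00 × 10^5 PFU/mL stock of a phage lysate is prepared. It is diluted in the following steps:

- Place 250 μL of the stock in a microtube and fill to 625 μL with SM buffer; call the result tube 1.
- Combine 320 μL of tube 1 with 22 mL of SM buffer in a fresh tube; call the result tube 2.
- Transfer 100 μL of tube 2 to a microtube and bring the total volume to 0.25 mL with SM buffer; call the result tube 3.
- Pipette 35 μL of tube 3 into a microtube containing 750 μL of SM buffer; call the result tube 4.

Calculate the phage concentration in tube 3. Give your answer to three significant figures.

Step 1: 250 μL brought to 625 μL → factor 625/250 = 2.5
Step 2: 320 μL + 22 mL = 22320 μL total → factor 22320/320 = 69.75
Step 3: 100 μL brought to 0.25 mL → factor 250/100 = 2.5
Dilution factor through tube 3 = 2.5 × 69.75 × 2.5 = 435.94
[tube 3] = 5.00 × 10^5 PFU/mL / 435.94 = 1.15 × 10^3 PFU/mL

1.15 × 10^3 PFU/mL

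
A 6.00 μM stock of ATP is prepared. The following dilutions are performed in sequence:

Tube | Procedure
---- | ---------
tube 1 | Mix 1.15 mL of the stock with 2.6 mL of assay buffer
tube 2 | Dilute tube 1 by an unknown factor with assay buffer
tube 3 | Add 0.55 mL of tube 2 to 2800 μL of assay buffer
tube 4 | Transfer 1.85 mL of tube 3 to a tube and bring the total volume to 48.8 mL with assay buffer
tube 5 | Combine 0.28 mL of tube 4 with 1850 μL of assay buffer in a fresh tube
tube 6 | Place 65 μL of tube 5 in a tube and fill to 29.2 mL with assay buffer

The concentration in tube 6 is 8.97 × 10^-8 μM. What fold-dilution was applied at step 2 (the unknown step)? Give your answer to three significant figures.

Step 1: 1.15 mL + 2.6 mL = 3.75 mL total → factor 3.75/1.15 = 3.2609
Step 2: unknown factor x
Step 3: 0.55 mL + 2800 μL = 3.35 mL total → factor 3.35/0.55 = 6.0909
Step 4: 1.85 mL brought to 48.8 mL → factor 48.8/1.85 = 26.378
Step 5: 0.28 mL + 1850 μL = 2.13 mL total → factor 2.13/0.28 = 7.6071
Step 6: 65 μL brought to 29.2 mL → factor 29200/65 = 449.23
Product of known-step factors = 1.7904 × 10^6
Overall factor = 6.00 μM / (8.97 × 10^-8 μM) = 6.689 × 10^7
x = 6.689 × 10^7 / 1.7904 × 10^6 = 37.4

37.4-fold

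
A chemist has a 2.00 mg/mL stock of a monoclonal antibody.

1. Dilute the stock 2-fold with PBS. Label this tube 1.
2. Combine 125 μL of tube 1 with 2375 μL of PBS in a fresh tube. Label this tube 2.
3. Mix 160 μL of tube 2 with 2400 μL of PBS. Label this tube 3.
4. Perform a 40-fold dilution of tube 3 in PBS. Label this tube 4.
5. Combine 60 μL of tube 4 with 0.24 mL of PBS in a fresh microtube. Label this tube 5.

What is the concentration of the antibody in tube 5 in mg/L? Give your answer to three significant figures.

0.0156 mg/L

Step 1: 2-fold → factor 2
Step 2: 125 μL + 2375 μL = 2500 μL total → factor 2500/125 = 20
Step 3: 160 μL + 2400 μL = 2560 μL total → factor 2560/160 = 16
Step 4: 40-fold → factor 40
Step 5: 60 μL + 0.24 mL = 300 μL total → factor 300/60 = 5
Overall dilution factor = 2 × 20 × 16 × 40 × 5 = 1.28 × 10^5
Final = 2.00 mg/mL / 1.28 × 10^5 = 1.563 × 10^-5 mg/mL = 0.0156 mg/L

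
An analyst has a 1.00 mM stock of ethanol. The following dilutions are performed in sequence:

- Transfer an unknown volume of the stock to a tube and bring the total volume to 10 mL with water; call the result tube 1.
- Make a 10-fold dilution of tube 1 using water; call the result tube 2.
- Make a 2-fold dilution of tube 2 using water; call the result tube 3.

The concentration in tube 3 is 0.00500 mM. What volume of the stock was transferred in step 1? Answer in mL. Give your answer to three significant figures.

1.00 mL

Step 1: v brought to 10 mL → factor = 10 mL/v
Step 2: 10-fold → factor 10
Step 3: 2-fold → factor 2
Product of known-step factors = 20
Overall factor = 1.00 mM / (0.00500 mM) = 200
Step-1 factor = 200 / 20 = 10
v = 10 mL / 10 = 1.00 mL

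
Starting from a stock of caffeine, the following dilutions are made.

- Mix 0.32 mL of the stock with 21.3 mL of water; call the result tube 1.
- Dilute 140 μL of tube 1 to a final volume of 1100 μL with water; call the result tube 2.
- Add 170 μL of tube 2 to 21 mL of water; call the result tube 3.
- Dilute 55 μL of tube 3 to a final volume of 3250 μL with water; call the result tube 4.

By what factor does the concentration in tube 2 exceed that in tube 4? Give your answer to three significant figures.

Step 1: 0.32 mL + 21.3 mL = 21.62 mL total → factor 21.62/0.32 = 67.562
Step 2: 140 μL brought to 1100 μL → factor 1100/140 = 7.8571
Step 3: 170 μL + 21 mL = 21170 μL total → factor 21170/170 = 124.53
Step 4: 55 μL brought to 3250 μL → factor 3250/55 = 59.091
Dilution factor to tube 2 = 530.85; to tube 4 = 3.9063 × 10^6
[tube 2]/[tube 4] = (factor to tube 4)/(factor to tube 2) = 3.9063 × 10^6/530.85 = 7.36 × 10^3

7.36 × 10^3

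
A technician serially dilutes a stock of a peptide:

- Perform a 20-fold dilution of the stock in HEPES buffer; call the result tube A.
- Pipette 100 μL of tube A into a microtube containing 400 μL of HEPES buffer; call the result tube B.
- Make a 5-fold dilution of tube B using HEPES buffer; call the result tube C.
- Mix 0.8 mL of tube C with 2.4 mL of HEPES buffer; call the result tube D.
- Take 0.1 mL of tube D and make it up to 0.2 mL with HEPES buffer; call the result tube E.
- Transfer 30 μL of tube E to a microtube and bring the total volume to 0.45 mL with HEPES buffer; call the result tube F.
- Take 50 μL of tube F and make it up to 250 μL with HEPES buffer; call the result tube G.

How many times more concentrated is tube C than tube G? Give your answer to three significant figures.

600

Step 1: 20-fold → factor 20
Step 2: 100 μL + 400 μL = 500 μL total → factor 500/100 = 5
Step 3: 5-fold → factor 5
Step 4: 0.8 mL + 2.4 mL = 3.2 mL total → factor 3.2/0.8 = 4
Step 5: 0.1 mL brought to 0.2 mL → factor 0.2/0.1 = 2
Step 6: 30 μL brought to 0.45 mL → factor 450/30 = 15
Step 7: 50 μL brought to 250 μL → factor 250/50 = 5
Dilution factor to tube C = 500; to tube G = 3 × 10^5
[tube C]/[tube G] = (factor to tube G)/(factor to tube C) = 3 × 10^5/500 = 600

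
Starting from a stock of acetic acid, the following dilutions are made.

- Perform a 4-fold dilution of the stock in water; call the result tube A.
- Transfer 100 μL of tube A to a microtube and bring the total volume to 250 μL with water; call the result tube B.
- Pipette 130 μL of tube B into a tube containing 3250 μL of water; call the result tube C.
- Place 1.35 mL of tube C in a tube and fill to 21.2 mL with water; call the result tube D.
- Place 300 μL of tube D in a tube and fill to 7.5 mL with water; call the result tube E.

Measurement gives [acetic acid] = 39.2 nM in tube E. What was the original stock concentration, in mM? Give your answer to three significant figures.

4.00 mM

Step 1: 4-fold → factor 4
Step 2: 100 μL brought to 250 μL → factor 250/100 = 2.5
Step 3: 130 μL + 3250 μL = 3380 μL total → factor 3380/130 = 26
Step 4: 1.35 mL brought to 21.2 mL → factor 21.2/1.35 = 15.704
Step 5: 300 μL brought to 7.5 mL → factor 7500/300 = 25
Overall dilution factor = 4 × 2.5 × 26 × 15.704 × 25 = 1.0207 × 10^5
Stock = 39.2 nM × 1.0207 × 10^5 = 4.001 × 10^6 nM = 4.00 mM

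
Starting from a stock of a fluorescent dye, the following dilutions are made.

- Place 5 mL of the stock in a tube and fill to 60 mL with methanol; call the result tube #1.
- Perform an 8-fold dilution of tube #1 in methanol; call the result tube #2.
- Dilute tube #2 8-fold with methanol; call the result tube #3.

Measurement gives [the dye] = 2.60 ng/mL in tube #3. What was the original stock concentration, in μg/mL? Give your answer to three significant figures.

Step 1: 5 mL brought to 60 mL → factor 60/5 = 12
Step 2: 8-fold → factor 8
Step 3: 8-fold → factor 8
Overall dilution factor = 12 × 8 × 8 = 768
Stock = 2.60 ng/mL × 768 = 1997 ng/mL = 2.00 μg/mL

2.00 μg/mL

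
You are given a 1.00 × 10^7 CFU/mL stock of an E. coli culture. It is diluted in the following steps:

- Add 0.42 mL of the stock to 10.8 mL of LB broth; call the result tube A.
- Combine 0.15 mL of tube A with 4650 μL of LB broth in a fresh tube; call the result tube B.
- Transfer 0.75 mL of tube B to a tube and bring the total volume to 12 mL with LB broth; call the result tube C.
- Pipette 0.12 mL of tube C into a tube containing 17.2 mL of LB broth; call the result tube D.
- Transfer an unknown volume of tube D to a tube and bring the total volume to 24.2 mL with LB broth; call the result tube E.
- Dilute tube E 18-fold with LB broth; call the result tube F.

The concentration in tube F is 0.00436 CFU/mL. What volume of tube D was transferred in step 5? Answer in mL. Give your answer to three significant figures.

Step 1: 0.42 mL + 10.8 mL = 11.22 mL total → factor 11.22/0.42 = 26.714
Step 2: 0.15 mL + 4650 μL = 4.8 mL total → factor 4.8/0.15 = 32
Step 3: 0.75 mL brought to 12 mL → factor 12/0.75 = 16
Step 4: 0.12 mL + 17.2 mL = 17.32 mL total → factor 17.32/0.12 = 144.33
Step 5: v brought to 24.2 mL → factor = 24.2 mL/v
Step 6: 18-fold → factor 18
Product of known-step factors = 3.5535 × 10^7
Overall factor = 1.00 × 10^7 CFU/mL / (0.00436 CFU/mL) = 2.2936 × 10^9
Step-5 factor = 2.2936 × 10^9 / 3.5535 × 10^7 = 64.545
v = 24.2 mL / 64.545 = 0.375 mL

0.375 mL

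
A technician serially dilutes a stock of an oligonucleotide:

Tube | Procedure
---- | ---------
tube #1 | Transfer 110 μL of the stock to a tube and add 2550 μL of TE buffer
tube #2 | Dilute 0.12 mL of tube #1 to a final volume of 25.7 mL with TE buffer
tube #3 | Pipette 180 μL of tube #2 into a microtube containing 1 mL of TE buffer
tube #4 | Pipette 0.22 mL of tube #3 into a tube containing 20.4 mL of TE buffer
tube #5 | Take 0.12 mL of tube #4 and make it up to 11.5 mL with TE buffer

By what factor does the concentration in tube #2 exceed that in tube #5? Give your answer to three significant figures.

5.89 × 10^4

Step 1: 110 μL + 2550 μL = 2660 μL total → factor 2660/110 = 24.182
Step 2: 0.12 mL brought to 25.7 mL → factor 25.7/0.12 = 214.17
Step 3: 180 μL + 1 mL = 1180 μL total → factor 1180/180 = 6.5556
Step 4: 0.22 mL + 20.4 mL = 20.62 mL total → factor 20.62/0.22 = 93.727
Step 5: 0.12 mL brought to 11.5 mL → factor 11.5/0.12 = 95.833
Dilution factor to tube #2 = 5178.9; to tube #5 = 3.0495 × 10^8
[tube #2]/[tube #5] = (factor to tube #5)/(factor to tube #2) = 3.0495 × 10^8/5178.9 = 5.89 × 10^4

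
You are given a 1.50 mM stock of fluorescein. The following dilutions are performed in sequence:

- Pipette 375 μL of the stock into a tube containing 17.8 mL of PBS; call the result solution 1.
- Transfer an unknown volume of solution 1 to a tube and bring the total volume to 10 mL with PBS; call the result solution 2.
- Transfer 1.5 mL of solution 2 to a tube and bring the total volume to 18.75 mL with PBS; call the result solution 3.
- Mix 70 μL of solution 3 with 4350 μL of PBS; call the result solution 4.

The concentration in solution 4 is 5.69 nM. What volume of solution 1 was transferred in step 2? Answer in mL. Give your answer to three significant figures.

1.45 mL

Step 1: 375 μL + 17.8 mL = 18175 μL total → factor 18175/375 = 48.467
Step 2: v brought to 10 mL → factor = 10 mL/v
Step 3: 1.5 mL brought to 18.75 mL → factor 18.75/1.5 = 12.5
Step 4: 70 μL + 4350 μL = 4420 μL total → factor 4420/70 = 63.143
Product of known-step factors = 38254
Overall factor = 1.50 mM / (5.69 nM) = 2.6362 × 10^5
Step-2 factor = 2.6362 × 10^5 / 38254 = 6.8913
v = 10 mL / 6.8913 = 1.45 mL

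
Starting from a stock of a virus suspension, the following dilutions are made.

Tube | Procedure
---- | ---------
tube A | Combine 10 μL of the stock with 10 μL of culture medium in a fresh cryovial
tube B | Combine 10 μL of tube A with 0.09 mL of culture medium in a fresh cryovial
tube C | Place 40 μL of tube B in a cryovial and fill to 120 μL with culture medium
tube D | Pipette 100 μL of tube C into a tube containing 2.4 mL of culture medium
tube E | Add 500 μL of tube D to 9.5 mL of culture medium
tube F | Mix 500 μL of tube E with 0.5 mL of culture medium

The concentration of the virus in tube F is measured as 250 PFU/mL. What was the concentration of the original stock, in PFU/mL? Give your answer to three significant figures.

Step 1: 10 μL + 10 μL = 20 μL total → factor 20/10 = 2
Step 2: 10 μL + 0.09 mL = 100 μL total → factor 100/10 = 10
Step 3: 40 μL brought to 120 μL → factor 120/40 = 3
Step 4: 100 μL + 2.4 mL = 2500 μL total → factor 2500/100 = 25
Step 5: 500 μL + 9.5 mL = 10000 μL total → factor 10000/500 = 20
Step 6: 500 μL + 0.5 mL = 1000 μL total → factor 1000/500 = 2
Overall dilution factor = 2 × 10 × 3 × 25 × 20 × 2 = 60000
Stock = 250 PFU/mL × 60000 = 1.50 × 10^7 PFU/mL

1.50 × 10^7 PFU/mL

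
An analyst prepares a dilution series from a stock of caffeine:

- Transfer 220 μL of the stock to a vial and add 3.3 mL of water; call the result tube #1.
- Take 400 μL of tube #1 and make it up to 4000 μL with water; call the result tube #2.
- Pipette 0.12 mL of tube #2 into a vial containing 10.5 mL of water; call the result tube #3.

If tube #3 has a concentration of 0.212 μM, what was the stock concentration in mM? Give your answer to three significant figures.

3.00 mM

Step 1: 220 μL + 3.3 mL = 3520 μL total → factor 3520/220 = 16
Step 2: 400 μL brought to 4000 μL → factor 4000/400 = 10
Step 3: 0.12 mL + 10.5 mL = 10.62 mL total → factor 10.62/0.12 = 88.5
Overall dilution factor = 16 × 10 × 88.5 = 14160
Stock = 0.212 μM × 14160 = 3002 μM = 3.00 mM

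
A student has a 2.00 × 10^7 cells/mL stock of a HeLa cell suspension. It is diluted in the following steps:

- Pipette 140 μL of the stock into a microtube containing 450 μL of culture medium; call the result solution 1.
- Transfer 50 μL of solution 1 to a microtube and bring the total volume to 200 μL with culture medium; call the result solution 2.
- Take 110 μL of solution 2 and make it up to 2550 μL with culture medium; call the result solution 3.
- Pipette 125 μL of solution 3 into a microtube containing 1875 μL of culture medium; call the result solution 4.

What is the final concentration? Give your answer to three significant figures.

Step 1: 140 μL + 450 μL = 590 μL total → factor 590/140 = 4.2143
Step 2: 50 μL brought to 200 μL → factor 200/50 = 4
Step 3: 110 μL brought to 2550 μL → factor 2550/110 = 23.182
Step 4: 125 μL + 1875 μL = 2000 μL total → factor 2000/125 = 16
Overall dilution factor = 4.2143 × 4 × 23.182 × 16 = 6252.5
Final = 2.00 × 10^7 cells/mL / 6252.5 = 3.20 × 10^3 cells/mL

3.20 × 10^3 cells/mL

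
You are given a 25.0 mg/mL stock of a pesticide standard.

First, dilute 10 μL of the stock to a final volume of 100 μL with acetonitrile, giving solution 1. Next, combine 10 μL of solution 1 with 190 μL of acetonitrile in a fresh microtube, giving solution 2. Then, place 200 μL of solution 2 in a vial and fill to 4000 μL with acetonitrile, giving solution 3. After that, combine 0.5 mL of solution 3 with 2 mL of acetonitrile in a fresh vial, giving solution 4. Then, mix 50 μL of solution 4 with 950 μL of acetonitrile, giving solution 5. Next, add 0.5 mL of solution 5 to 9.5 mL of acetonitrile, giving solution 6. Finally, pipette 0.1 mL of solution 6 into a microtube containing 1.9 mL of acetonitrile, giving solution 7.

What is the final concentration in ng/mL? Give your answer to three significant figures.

0.156 ng/mL

Step 1: 10 μL brought to 100 μL → factor 100/10 = 10
Step 2: 10 μL + 190 μL = 200 μL total → factor 200/10 = 20
Step 3: 200 μL brought to 4000 μL → factor 4000/200 = 20
Step 4: 0.5 mL + 2 mL = 2.5 mL total → factor 2.5/0.5 = 5
Step 5: 50 μL + 950 μL = 1000 μL total → factor 1000/50 = 20
Step 6: 0.5 mL + 9.5 mL = 10 mL total → factor 10/0.5 = 20
Step 7: 0.1 mL + 1.9 mL = 2 mL total → factor 2/0.1 = 20
Overall dilution factor = 10 × 20 × 20 × 5 × 20 × 20 × 20 = 1.6 × 10^8
Final = 25.0 mg/mL / 1.6 × 10^8 = 1.563 × 10^-7 mg/mL = 0.156 ng/mL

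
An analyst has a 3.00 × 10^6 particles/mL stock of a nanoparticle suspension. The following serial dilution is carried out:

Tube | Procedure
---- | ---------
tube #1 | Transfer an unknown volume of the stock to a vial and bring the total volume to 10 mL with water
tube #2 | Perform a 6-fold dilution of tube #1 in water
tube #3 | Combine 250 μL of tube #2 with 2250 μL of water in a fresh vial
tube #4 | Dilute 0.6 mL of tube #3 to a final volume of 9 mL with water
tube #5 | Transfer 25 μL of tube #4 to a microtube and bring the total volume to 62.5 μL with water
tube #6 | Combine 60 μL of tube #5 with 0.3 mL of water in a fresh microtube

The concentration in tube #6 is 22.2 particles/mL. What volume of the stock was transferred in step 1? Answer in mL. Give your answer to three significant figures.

0.999 mL

Step 1: v brought to 10 mL → factor = 10 mL/v
Step 2: 6-fold → factor 6
Step 3: 250 μL + 2250 μL = 2500 μL total → factor 2500/250 = 10
Step 4: 0.6 mL brought to 9 mL → factor 9/0.6 = 15
Step 5: 25 μL brought to 62.5 μL → factor 62.5/25 = 2.5
Step 6: 60 μL + 0.3 mL = 360 μL total → factor 360/60 = 6
Product of known-step factors = 13500
Overall factor = 3.00 × 10^6 particles/mL / (22.2 particles/mL) = 1.3514 × 10^5
Step-1 factor = 1.3514 × 10^5 / 13500 = 10.01
v = 10 mL / 10.01 = 0.999 mL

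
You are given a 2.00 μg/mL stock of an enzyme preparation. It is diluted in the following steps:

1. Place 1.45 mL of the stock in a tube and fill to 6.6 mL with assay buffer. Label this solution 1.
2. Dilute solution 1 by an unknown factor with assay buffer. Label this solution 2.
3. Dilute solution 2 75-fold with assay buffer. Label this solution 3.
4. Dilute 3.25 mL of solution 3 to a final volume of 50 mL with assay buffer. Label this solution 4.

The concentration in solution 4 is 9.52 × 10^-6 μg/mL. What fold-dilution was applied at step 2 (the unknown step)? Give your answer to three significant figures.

40.0-fold

Step 1: 1.45 mL brought to 6.6 mL → factor 6.6/1.45 = 4.5517
Step 2: unknown factor x
Step 3: 75-fold → factor 75
Step 4: 3.25 mL brought to 50 mL → factor 50/3.25 = 15.385
Product of known-step factors = 5252
Overall factor = 2.00 μg/mL / (9.52 × 10^-6 μg/mL) = 2.1008 × 10^5
x = 2.1008 × 10^5 / 5252 = 40.0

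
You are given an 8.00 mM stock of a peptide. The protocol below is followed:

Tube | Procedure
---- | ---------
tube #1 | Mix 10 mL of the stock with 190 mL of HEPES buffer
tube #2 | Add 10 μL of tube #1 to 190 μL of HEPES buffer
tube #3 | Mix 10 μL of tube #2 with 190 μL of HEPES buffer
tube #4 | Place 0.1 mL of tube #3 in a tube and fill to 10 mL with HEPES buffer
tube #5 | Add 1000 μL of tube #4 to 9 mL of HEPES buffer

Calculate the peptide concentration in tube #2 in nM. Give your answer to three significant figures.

2.00 × 10^4 nM

Step 1: 10 mL + 190 mL = 200 mL total → factor 200/10 = 20
Step 2: 10 μL + 190 μL = 200 μL total → factor 200/10 = 20
Dilution factor through tube #2 = 20 × 20 = 400
[tube #2] = 8.00 mM / 400 = 0.02000 mM = 2.00 × 10^4 nM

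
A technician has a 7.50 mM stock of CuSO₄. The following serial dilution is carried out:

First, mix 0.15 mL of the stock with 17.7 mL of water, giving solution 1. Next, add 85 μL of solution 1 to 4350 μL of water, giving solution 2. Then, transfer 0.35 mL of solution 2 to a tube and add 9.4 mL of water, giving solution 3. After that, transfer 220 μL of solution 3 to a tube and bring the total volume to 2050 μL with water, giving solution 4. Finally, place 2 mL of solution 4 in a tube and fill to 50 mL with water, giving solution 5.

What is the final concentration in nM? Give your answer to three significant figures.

Step 1: 0.15 mL + 17.7 mL = 17.85 mL total → factor 17.85/0.15 = 119
Step 2: 85 μL + 4350 μL = 4435 μL total → factor 4435/85 = 52.176
Step 3: 0.35 mL + 9.4 mL = 9.75 mL total → factor 9.75/0.35 = 27.857
Step 4: 220 μL brought to 2050 μL → factor 2050/220 = 9.3182
Step 5: 2 mL brought to 50 mL → factor 50/2 = 25
Overall dilution factor = 119 × 52.176 × 27.857 × 9.3182 × 25 = 4.0293 × 10^7
Final = 7.50 mM / 4.0293 × 10^7 = 1.861 × 10^-7 mM = 0.186 nM

0.186 nM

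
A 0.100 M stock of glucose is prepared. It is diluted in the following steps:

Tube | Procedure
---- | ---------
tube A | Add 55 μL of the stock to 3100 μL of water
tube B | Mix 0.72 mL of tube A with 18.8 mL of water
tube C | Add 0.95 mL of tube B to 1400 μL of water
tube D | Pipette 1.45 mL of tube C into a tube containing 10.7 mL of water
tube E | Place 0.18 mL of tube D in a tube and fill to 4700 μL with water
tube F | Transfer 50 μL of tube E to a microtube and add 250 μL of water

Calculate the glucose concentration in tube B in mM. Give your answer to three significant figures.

0.0643 mM

Step 1: 55 μL + 3100 μL = 3155 μL total → factor 3155/55 = 57.364
Step 2: 0.72 mL + 18.8 mL = 19.52 mL total → factor 19.52/0.72 = 27.111
Dilution factor through tube B = 57.364 × 27.111 = 1555.2
[tube B] = 0.100 M / 1555.2 = 6.430 × 10^-5 M = 0.0643 mM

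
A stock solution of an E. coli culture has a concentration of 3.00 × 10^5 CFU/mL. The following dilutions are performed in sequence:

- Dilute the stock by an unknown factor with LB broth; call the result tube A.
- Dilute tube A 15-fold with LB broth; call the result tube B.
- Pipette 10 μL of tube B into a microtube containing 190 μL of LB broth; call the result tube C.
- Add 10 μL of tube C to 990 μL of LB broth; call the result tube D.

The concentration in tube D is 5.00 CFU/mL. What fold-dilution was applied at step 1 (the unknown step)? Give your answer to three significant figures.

2.00-fold

Step 1: unknown factor x
Step 2: 15-fold → factor 15
Step 3: 10 μL + 190 μL = 200 μL total → factor 200/10 = 20
Step 4: 10 μL + 990 μL = 1000 μL total → factor 1000/10 = 100
Product of known-step factors = 30000
Overall factor = 3.00 × 10^5 CFU/mL / (5.00 CFU/mL) = 60000
x = 60000 / 30000 = 2.00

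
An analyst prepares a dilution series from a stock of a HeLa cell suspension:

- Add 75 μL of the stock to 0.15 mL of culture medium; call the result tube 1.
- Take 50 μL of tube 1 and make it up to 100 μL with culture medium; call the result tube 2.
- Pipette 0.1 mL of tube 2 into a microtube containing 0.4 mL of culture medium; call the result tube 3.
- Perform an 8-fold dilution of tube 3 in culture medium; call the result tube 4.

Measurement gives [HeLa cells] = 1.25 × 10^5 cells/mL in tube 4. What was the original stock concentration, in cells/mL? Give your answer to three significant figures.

3.00 × 10^7 cells/mL

Step 1: 75 μL + 0.15 mL = 225 μL total → factor 225/75 = 3
Step 2: 50 μL brought to 100 μL → factor 100/50 = 2
Step 3: 0.1 mL + 0.4 mL = 0.5 mL total → factor 0.5/0.1 = 5
Step 4: 8-fold → factor 8
Overall dilution factor = 3 × 2 × 5 × 8 = 240
Stock = 1.25 × 10^5 cells/mL × 240 = 3.00 × 10^7 cells/mL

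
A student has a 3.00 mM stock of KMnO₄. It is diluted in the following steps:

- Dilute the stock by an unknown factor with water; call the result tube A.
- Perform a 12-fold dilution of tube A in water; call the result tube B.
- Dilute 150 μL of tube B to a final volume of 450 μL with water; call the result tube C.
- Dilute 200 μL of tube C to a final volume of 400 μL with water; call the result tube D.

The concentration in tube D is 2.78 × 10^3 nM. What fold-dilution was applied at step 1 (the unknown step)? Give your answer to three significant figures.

Step 1: unknown factor x
Step 2: 12-fold → factor 12
Step 3: 150 μL brought to 450 μL → factor 450/150 = 3
Step 4: 200 μL brought to 400 μL → factor 400/200 = 2
Product of known-step factors = 72
Overall factor = 3.00 mM / (2.78 × 10^3 nM) = 1079.1
x = 1079.1 / 72 = 15.0

15.0-fold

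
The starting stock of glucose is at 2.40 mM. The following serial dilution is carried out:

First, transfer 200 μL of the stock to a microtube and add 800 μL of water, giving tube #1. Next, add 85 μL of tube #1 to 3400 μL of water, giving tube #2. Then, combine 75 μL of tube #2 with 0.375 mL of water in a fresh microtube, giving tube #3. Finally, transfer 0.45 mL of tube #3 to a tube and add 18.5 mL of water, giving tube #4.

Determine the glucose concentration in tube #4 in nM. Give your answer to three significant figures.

46.3 nM

Step 1: 200 μL + 800 μL = 1000 μL total → factor 1000/200 = 5
Step 2: 85 μL + 3400 μL = 3485 μL total → factor 3485/85 = 41
Step 3: 75 μL + 0.375 mL = 450 μL total → factor 450/75 = 6
Step 4: 0.45 mL + 18.5 mL = 18.95 mL total → factor 18.95/0.45 = 42.111
Overall dilution factor = 5 × 41 × 6 × 42.111 = 51797
Final = 2.40 mM / 51797 = 4.634 × 10^-5 mM = 46.3 nM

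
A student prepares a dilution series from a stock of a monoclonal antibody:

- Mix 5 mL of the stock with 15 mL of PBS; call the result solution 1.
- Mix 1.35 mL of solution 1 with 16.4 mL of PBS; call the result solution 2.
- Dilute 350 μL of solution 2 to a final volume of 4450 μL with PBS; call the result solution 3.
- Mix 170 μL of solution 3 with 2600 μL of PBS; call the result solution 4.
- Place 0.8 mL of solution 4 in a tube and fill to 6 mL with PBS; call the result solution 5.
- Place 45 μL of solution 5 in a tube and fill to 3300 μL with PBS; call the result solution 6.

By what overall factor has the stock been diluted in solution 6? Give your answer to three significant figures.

5.99 × 10^6

Step 1: 5 mL + 15 mL = 20 mL total → factor 20/5 = 4
Step 2: 1.35 mL + 16.4 mL = 17.75 mL total → factor 17.75/1.35 = 13.148
Step 3: 350 μL brought to 4450 μL → factor 4450/350 = 12.714
Step 4: 170 μL + 2600 μL = 2770 μL total → factor 2770/170 = 16.294
Step 5: 0.8 mL brought to 6 mL → factor 6/0.8 = 7.5
Step 6: 45 μL brought to 3300 μL → factor 3300/45 = 73.333
Overall dilution factor = 4 × 13.148 × 12.714 × 16.294 × 7.5 × 73.333 = 5.9925 × 10^6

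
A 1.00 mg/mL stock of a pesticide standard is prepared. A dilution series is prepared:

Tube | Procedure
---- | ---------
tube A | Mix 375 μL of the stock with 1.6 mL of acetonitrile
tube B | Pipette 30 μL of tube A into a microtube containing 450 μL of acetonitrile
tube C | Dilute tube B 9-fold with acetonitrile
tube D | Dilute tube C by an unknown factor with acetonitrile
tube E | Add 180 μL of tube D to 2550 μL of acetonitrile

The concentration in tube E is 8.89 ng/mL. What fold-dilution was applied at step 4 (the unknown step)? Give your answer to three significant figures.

9.78-fold

Step 1: 375 μL + 1.6 mL = 1975 μL total → factor 1975/375 = 5.2667
Step 2: 30 μL + 450 μL = 480 μL total → factor 480/30 = 16
Step 3: 9-fold → factor 9
Step 4: unknown factor x
Step 5: 180 μL + 2550 μL = 2730 μL total → factor 2730/180 = 15.167
Product of known-step factors = 11502
Overall factor = 1.00 mg/mL / (8.89 ng/mL) = 1.1249 × 10^5
x = 1.1249 × 10^5 / 11502 = 9.78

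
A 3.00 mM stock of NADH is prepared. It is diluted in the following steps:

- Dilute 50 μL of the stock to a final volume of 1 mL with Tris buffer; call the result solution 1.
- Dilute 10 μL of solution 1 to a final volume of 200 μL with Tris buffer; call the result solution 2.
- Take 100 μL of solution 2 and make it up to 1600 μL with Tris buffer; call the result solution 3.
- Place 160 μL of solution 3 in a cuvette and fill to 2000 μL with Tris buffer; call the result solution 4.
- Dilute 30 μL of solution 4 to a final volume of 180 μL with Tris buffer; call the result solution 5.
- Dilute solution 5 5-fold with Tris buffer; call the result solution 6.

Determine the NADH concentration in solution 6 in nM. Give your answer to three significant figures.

Step 1: 50 μL brought to 1 mL → factor 1000/50 = 20
Step 2: 10 μL brought to 200 μL → factor 200/10 = 20
Step 3: 100 μL brought to 1600 μL → factor 1600/100 = 16
Step 4: 160 μL brought to 2000 μL → factor 2000/160 = 12.5
Step 5: 30 μL brought to 180 μL → factor 180/30 = 6
Step 6: 5-fold → factor 5
Overall dilution factor = 20 × 20 × 16 × 12.5 × 6 × 5 = 2.4 × 10^6
Final = 3.00 mM / 2.4 × 10^6 = 1.250 × 10^-6 mM = 1.25 nM

1.25 nM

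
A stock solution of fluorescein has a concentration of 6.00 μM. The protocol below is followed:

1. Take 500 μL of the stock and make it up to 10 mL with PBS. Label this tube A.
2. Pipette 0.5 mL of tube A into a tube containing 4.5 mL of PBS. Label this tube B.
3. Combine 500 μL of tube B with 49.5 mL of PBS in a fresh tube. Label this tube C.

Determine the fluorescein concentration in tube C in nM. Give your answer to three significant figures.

0.300 nM

Step 1: 500 μL brought to 10 mL → factor 10000/500 = 20
Step 2: 0.5 mL + 4.5 mL = 5 mL total → factor 5/0.5 = 10
Step 3: 500 μL + 49.5 mL = 50000 μL total → factor 50000/500 = 100
Overall dilution factor = 20 × 10 × 100 = 20000
Final = 6.00 μM / 20000 = 0.0003000 μM = 0.300 nM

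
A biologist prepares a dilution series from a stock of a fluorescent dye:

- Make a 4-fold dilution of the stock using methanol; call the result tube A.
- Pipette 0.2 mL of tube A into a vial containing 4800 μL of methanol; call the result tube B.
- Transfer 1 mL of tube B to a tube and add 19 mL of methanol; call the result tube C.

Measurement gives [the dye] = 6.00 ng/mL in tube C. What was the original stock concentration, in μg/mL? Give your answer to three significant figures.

Step 1: 4-fold → factor 4
Step 2: 0.2 mL + 4800 μL = 5 mL total → factor 5/0.2 = 25
Step 3: 1 mL + 19 mL = 20 mL total → factor 20/1 = 20
Overall dilution factor = 4 × 25 × 20 = 2000
Stock = 6.00 ng/mL × 2000 = 1.200 × 10^4 ng/mL = 12.0 μg/mL

12.0 μg/mL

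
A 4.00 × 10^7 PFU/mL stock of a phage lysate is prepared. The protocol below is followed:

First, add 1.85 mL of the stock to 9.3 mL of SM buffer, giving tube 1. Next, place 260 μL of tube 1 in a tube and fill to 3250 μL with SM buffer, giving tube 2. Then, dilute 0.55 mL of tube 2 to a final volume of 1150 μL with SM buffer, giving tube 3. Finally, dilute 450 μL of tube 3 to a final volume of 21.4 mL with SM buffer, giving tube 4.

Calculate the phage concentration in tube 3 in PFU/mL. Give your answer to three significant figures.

2.54 × 10^5 PFU/mL

Step 1: 1.85 mL + 9.3 mL = 11.15 mL total → factor 11.15/1.85 = 6.027
Step 2: 260 μL brought to 3250 μL → factor 3250/260 = 12.5
Step 3: 0.55 mL brought to 1150 μL → factor 1.15/0.55 = 2.0909
Dilution factor through tube 3 = 6.027 × 12.5 × 2.0909 = 157.52
[tube 3] = 4.00 × 10^7 PFU/mL / 157.52 = 2.54 × 10^5 PFU/mL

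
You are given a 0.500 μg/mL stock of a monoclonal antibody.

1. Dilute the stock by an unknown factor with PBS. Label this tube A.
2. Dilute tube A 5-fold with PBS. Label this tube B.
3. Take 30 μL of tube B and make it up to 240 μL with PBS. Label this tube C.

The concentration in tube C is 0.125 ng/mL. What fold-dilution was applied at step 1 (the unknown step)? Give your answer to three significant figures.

100-fold

Step 1: unknown factor x
Step 2: 5-fold → factor 5
Step 3: 30 μL brought to 240 μL → factor 240/30 = 8
Product of known-step factors = 40
Overall factor = 0.500 μg/mL / (0.125 ng/mL) = 4000
x = 4000 / 40 = 100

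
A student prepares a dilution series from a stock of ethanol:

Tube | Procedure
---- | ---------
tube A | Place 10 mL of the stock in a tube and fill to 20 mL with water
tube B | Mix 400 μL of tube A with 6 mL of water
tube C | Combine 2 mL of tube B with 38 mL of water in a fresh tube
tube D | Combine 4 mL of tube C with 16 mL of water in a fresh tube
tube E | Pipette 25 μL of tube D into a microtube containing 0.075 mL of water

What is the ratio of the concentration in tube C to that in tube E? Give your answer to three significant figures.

Step 1: 10 mL brought to 20 mL → factor 20/10 = 2
Step 2: 400 μL + 6 mL = 6400 μL total → factor 6400/400 = 16
Step 3: 2 mL + 38 mL = 40 mL total → factor 40/2 = 20
Step 4: 4 mL + 16 mL = 20 mL total → factor 20/4 = 5
Step 5: 25 μL + 0.075 mL = 100 μL total → factor 100/25 = 4
Dilution factor to tube C = 640; to tube E = 12800
[tube C]/[tube E] = (factor to tube E)/(factor to tube C) = 12800/640 = 20.0

20.0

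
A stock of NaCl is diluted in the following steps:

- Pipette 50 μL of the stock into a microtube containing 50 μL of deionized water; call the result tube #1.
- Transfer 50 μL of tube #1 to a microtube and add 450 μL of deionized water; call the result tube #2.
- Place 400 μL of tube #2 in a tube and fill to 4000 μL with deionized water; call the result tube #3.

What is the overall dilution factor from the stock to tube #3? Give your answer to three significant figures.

200

Step 1: 50 μL + 50 μL = 100 μL total → factor 100/50 = 2
Step 2: 50 μL + 450 μL = 500 μL total → factor 500/50 = 10
Step 3: 400 μL brought to 4000 μL → factor 4000/400 = 10
Overall dilution factor = 2 × 10 × 10 = 200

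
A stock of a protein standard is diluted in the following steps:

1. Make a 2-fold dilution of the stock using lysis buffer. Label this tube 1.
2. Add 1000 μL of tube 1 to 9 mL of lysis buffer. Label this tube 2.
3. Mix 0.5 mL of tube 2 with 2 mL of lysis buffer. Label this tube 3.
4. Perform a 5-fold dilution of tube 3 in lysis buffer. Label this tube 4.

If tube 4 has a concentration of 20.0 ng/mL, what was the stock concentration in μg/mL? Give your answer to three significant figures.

10.0 μg/mL

Step 1: 2-fold → factor 2
Step 2: 1000 μL + 9 mL = 10000 μL total → factor 10000/1000 = 10
Step 3: 0.5 mL + 2 mL = 2.5 mL total → factor 2.5/0.5 = 5
Step 4: 5-fold → factor 5
Overall dilution factor = 2 × 10 × 5 × 5 = 500
Stock = 20.0 ng/mL × 500 = 1.000 × 10^4 ng/mL = 10.0 μg/mL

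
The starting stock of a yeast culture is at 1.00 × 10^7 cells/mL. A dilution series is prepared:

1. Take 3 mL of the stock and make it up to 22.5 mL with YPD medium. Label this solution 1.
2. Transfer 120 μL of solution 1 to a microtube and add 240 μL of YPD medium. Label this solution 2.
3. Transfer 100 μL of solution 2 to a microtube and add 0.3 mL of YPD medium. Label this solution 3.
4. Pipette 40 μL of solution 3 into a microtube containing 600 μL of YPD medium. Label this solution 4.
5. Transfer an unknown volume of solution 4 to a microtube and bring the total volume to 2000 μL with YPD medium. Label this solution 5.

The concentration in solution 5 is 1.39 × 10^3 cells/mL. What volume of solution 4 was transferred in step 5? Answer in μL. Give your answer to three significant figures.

400 μL

Step 1: 3 mL brought to 22.5 mL → factor 22.5/3 = 7.5
Step 2: 120 μL + 240 μL = 360 μL total → factor 360/120 = 3
Step 3: 100 μL + 0.3 mL = 400 μL total → factor 400/100 = 4
Step 4: 40 μL + 600 μL = 640 μL total → factor 640/40 = 16
Step 5: v brought to 2000 μL → factor = 2000 μL/v
Product of known-step factors = 1440
Overall factor = 1.00 × 10^7 cells/mL / (1.39 × 10^3 cells/mL) = 7194.2
Step-5 factor = 7194.2 / 1440 = 4.996
v = 2000 μL / 4.996 = 400 μL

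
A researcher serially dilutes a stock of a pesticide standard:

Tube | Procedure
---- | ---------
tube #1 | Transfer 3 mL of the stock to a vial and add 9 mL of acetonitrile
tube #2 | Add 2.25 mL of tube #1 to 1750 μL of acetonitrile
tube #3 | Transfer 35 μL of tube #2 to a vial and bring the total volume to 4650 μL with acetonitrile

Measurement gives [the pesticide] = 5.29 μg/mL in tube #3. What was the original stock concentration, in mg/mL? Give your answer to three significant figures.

Step 1: 3 mL + 9 mL = 12 mL total → factor 12/3 = 4
Step 2: 2.25 mL + 1750 μL = 4 mL total → factor 4/2.25 = 1.7778
Step 3: 35 μL brought to 4650 μL → factor 4650/35 = 132.86
Overall dilution factor = 4 × 1.7778 × 132.86 = 944.76
Stock = 5.29 μg/mL × 944.76 = 4998 μg/mL = 5.00 mg/mL

5.00 mg/mL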